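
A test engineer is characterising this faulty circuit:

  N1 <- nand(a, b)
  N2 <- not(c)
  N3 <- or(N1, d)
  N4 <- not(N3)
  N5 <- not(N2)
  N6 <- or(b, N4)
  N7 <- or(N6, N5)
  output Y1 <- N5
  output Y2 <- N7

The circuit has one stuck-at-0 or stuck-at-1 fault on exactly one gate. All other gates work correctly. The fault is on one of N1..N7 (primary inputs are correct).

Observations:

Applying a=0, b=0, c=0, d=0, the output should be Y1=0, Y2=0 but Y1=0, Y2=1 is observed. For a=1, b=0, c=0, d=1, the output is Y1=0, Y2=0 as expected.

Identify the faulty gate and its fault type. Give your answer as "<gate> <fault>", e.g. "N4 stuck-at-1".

N1 stuck-at-0

Fault-free values for test 1 (a=0, b=0, c=0, d=0): N1=1, N2=1, N3=1, N4=0, N5=0, N6=0, N7=0, giving Y1=0, Y2=0. Observed Y1=0, Y2=1.
Test 1: faults giving observed Y1=0, Y2=1 are {N1 stuck-at-0, N3 stuck-at-0, N4 stuck-at-1, N6 stuck-at-1, N7 stuck-at-1}.
Test 2 (a=1, b=0, c=0, d=1): fault-free N1=1, N2=1, N3=1, N4=0, N5=0, N6=0, N7=0 → Y1=0, Y2=0; observed Y1=0, Y2=0. Eliminates N3 stuck-at-0, N4 stuck-at-1, N6 stuck-at-1, N7 stuck-at-1.
Only N1 stuck-at-0 is consistent with every test.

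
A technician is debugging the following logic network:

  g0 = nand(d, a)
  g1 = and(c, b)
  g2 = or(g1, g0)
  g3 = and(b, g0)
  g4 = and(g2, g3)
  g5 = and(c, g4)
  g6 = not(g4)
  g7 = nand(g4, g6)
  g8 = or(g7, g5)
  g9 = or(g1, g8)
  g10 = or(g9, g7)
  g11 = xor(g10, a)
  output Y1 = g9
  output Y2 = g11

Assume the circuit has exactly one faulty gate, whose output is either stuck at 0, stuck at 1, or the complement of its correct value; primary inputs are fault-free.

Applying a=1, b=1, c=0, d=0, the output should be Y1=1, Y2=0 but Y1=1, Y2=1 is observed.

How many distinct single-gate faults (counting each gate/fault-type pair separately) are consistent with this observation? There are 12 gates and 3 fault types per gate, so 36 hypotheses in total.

4

Fault-free: g0=1, g1=0, g2=1, g3=1, g4=1, g5=0, g6=0, g7=1, g8=1, g9=1, g10=1, g11=0 → Y1=1, Y2=0. Observed Y1=1, Y2=1.
  g0: none of the 3 fault types match ✗
  g1: none of the 3 fault types match ✗
  g2: none of the 3 fault types match ✗
  g3: none of the 3 fault types match ✗
  g4: none of the 3 fault types match ✗
  g5: none of the 3 fault types match ✗
  g6: none of the 3 fault types match ✗
  g7: none of the 3 fault types match ✗
  g8: none of the 3 fault types match ✗
  g9: none of the 3 fault types match ✗
  g10: stuck-at-0, inverted output ✓; others ✗
  g11: stuck-at-1, inverted output ✓; others ✗
Consistent faults: {g10 stuck-at-0, g10 inverted output, g11 stuck-at-1, g11 inverted output} — 4 in all.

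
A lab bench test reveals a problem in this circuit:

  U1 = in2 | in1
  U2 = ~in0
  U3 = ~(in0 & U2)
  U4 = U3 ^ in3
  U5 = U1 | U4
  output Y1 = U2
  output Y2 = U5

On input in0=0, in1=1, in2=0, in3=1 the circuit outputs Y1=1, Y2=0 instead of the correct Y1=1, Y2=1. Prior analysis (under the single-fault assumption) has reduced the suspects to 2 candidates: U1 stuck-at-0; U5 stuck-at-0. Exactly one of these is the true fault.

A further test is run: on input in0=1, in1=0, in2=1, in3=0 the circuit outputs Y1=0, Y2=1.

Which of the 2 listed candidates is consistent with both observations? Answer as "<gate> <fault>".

Evaluate each candidate on input in0=1, in1=0, in2=1, in3=0:
  U1 stuck-at-0: U1=0 [stuck-at-0], U2=0, U3=1, U4=1, U5=1 → Y1=0, Y2=1 — matches
  U5 stuck-at-0: U1=1, U2=0, U3=1, U4=1, U5=0 [stuck-at-0] → Y1=0, Y2=0 — eliminated
Only U1 stuck-at-0 reproduces the observed Y1=0, Y2=1.

U1 stuck-at-0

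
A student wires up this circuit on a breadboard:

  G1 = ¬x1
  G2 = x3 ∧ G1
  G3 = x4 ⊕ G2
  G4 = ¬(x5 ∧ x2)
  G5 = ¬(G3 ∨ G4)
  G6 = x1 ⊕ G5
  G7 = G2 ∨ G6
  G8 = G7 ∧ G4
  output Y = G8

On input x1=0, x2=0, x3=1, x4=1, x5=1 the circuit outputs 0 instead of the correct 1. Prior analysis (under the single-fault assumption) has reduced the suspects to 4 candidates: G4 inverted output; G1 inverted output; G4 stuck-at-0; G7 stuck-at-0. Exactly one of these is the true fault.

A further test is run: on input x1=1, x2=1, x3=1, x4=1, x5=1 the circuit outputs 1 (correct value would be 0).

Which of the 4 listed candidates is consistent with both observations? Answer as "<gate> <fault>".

Evaluate each candidate on input x1=1, x2=1, x3=1, x4=1, x5=1:
  G4 inverted output: G1=0, G2=0, G3=1, G4=1 [inverted output], G5=0, G6=1, G7=1, G8=1 → 1 — matches
  G1 inverted output: G1=1 [inverted output], G2=1, G3=0, G4=0, G5=1, G6=0, G7=1, G8=0 → 0 — eliminated
  G4 stuck-at-0: G1=0, G2=0, G3=1, G4=0 [stuck-at-0], G5=0, G6=1, G7=1, G8=0 → 0 — eliminated
  G7 stuck-at-0: G1=0, G2=0, G3=1, G4=0, G5=0, G6=1, G7=0 [stuck-at-0], G8=0 → 0 — eliminated
Only G4 inverted output reproduces the observed 1.

G4 inverted output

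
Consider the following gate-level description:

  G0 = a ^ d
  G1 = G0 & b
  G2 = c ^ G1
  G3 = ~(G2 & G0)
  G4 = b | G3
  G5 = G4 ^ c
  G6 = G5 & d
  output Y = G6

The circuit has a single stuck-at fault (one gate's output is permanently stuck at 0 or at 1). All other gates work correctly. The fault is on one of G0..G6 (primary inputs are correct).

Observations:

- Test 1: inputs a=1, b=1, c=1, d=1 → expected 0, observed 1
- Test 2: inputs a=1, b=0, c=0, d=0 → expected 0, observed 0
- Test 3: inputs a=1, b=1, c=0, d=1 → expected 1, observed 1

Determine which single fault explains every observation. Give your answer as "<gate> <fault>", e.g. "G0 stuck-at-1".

Fault-free values for test 1 (a=1, b=1, c=1, d=1): G0=0, G1=0, G2=1, G3=1, G4=1, G5=0, G6=0, giving Y=0. Observed 1.
Test 1: faults giving observed 1 are {G4 stuck-at-0, G5 stuck-at-1, G6 stuck-at-1}.
Test 2 (a=1, b=0, c=0, d=0): fault-free G0=1, G1=0, G2=0, G3=1, G4=1, G5=1, G6=0 → 0; observed 0. Eliminates G6 stuck-at-1.
Test 3 (a=1, b=1, c=0, d=1): fault-free G0=0, G1=0, G2=0, G3=1, G4=1, G5=1, G6=1 → 1; observed 1. Eliminates G4 stuck-at-0.
Only G5 stuck-at-1 is consistent with every test.

G5 stuck-at-1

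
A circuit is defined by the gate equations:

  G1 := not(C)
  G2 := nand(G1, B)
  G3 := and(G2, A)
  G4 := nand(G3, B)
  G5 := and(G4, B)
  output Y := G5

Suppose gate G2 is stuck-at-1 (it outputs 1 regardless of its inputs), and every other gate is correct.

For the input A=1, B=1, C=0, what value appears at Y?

0

Propagate with G2 forced: G1=1, G2=1 [stuck-at-1], G3=1, G4=0, G5=0.
So Y = 0. (Without the fault it would be 1.)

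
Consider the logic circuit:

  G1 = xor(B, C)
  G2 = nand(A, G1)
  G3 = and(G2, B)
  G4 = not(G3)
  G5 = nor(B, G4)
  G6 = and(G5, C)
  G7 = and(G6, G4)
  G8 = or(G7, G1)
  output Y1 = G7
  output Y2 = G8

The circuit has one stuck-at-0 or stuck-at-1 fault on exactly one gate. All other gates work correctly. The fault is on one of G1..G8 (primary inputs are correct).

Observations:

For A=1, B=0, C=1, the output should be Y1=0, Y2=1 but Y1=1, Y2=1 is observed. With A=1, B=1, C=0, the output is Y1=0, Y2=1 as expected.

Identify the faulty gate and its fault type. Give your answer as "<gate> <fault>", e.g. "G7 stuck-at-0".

Fault-free values for test 1 (A=1, B=0, C=1): G1=1, G2=0, G3=0, G4=1, G5=0, G6=0, G7=0, G8=1, giving Y1=0, Y2=1. Observed Y1=1, Y2=1.
Test 1: faults giving observed Y1=1, Y2=1 are {G5 stuck-at-1, G6 stuck-at-1, G7 stuck-at-1}.
Test 2 (A=1, B=1, C=0): fault-free G1=1, G2=0, G3=0, G4=1, G5=0, G6=0, G7=0, G8=1 → Y1=0, Y2=1; observed Y1=0, Y2=1. Eliminates G6 stuck-at-1, G7 stuck-at-1.
Only G5 stuck-at-1 is consistent with every test.

G5 stuck-at-1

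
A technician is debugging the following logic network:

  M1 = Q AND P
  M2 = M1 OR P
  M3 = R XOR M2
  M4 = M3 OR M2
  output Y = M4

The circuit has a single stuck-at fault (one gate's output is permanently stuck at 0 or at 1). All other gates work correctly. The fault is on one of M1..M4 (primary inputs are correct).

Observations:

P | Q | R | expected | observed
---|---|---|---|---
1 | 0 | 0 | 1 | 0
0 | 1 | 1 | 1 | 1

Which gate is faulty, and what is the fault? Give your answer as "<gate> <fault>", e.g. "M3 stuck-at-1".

M2 stuck-at-0

Fault-free values for test 1 (P=1, Q=0, R=0): M1=0, M2=1, M3=1, M4=1, giving Y=1. Observed 0.
Test 1: faults giving observed 0 are {M2 stuck-at-0, M4 stuck-at-0}.
Test 2 (P=0, Q=1, R=1): fault-free M1=0, M2=0, M3=1, M4=1 → 1; observed 1. Eliminates M4 stuck-at-0.
Only M2 stuck-at-0 is consistent with every test.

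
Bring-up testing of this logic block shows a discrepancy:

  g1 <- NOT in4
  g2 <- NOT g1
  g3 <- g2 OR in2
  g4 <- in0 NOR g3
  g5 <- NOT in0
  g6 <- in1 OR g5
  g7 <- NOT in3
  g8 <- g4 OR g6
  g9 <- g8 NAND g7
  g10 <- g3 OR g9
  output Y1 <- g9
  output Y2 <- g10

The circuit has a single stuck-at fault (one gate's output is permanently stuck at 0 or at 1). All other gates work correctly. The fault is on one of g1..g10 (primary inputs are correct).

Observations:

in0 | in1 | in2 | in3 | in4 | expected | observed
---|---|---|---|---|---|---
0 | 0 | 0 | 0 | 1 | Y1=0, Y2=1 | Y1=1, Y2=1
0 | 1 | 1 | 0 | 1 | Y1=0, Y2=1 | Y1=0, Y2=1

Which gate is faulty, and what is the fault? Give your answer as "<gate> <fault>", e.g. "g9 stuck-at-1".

g5 stuck-at-0

Fault-free values for test 1 (in0=0, in1=0, in2=0, in3=0, in4=1): g1=0, g2=1, g3=1, g4=0, g5=1, g6=1, g7=1, g8=1, g9=0, g10=1, giving Y1=0, Y2=1. Observed Y1=1, Y2=1.
Test 1: faults giving observed Y1=1, Y2=1 are {g5 stuck-at-0, g6 stuck-at-0, g7 stuck-at-0, g8 stuck-at-0, g9 stuck-at-1}.
Test 2 (in0=0, in1=1, in2=1, in3=0, in4=1): fault-free g1=0, g2=1, g3=1, g4=0, g5=1, g6=1, g7=1, g8=1, g9=0, g10=1 → Y1=0, Y2=1; observed Y1=0, Y2=1. Eliminates g6 stuck-at-0, g7 stuck-at-0, g8 stuck-at-0, g9 stuck-at-1.
Only g5 stuck-at-0 is consistent with every test.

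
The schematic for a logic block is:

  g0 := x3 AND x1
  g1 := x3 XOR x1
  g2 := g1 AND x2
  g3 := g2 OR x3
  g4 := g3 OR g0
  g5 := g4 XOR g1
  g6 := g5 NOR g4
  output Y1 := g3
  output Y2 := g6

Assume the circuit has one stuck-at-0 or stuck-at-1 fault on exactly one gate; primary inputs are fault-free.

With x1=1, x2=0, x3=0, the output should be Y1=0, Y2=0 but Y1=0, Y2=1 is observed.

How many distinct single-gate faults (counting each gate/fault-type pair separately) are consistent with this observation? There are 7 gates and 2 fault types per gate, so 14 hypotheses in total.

3

Fault-free: g0=0, g1=1, g2=0, g3=0, g4=0, g5=1, g6=0 → Y1=0, Y2=0. Observed Y1=0, Y2=1.
  g0 stuck-at-0: output Y1=0, Y2=0 ✗
  g0 stuck-at-1: output Y1=0, Y2=0 ✗
  g1 stuck-at-0: output Y1=0, Y2=1 ✓
  g1 stuck-at-1: output Y1=0, Y2=0 ✗
  g2 stuck-at-0: output Y1=0, Y2=0 ✗
  g2 stuck-at-1: output Y1=1, Y2=0 ✗
  g3 stuck-at-0: output Y1=0, Y2=0 ✗
  g3 stuck-at-1: output Y1=1, Y2=0 ✗
  g4 stuck-at-0: output Y1=0, Y2=0 ✗
  g4 stuck-at-1: output Y1=0, Y2=0 ✗
  g5 stuck-at-0: output Y1=0, Y2=1 ✓
  g5 stuck-at-1: output Y1=0, Y2=0 ✗
  g6 stuck-at-0: output Y1=0, Y2=0 ✗
  g6 stuck-at-1: output Y1=0, Y2=1 ✓
Consistent faults: {g1 stuck-at-0, g5 stuck-at-0, g6 stuck-at-1} — 3 in all.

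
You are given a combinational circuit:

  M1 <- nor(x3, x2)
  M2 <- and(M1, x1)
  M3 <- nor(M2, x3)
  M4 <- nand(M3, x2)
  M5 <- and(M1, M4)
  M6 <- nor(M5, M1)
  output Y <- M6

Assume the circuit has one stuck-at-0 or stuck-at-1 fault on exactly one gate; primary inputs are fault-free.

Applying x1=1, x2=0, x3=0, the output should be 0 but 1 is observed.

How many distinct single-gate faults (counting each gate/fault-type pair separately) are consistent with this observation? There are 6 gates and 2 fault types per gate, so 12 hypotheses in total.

2

Fault-free: M1=1, M2=1, M3=0, M4=1, M5=1, M6=0 → 0. Observed 1.
  M1 stuck-at-0: output 1 ✓
  M1 stuck-at-1: output 0 ✗
  M2 stuck-at-0: output 0 ✗
  M2 stuck-at-1: output 0 ✗
  M3 stuck-at-0: output 0 ✗
  M3 stuck-at-1: output 0 ✗
  M4 stuck-at-0: output 0 ✗
  M4 stuck-at-1: output 0 ✗
  M5 stuck-at-0: output 0 ✗
  M5 stuck-at-1: output 0 ✗
  M6 stuck-at-0: output 0 ✗
  M6 stuck-at-1: output 1 ✓
Consistent faults: {M1 stuck-at-0, M6 stuck-at-1} — 2 in all.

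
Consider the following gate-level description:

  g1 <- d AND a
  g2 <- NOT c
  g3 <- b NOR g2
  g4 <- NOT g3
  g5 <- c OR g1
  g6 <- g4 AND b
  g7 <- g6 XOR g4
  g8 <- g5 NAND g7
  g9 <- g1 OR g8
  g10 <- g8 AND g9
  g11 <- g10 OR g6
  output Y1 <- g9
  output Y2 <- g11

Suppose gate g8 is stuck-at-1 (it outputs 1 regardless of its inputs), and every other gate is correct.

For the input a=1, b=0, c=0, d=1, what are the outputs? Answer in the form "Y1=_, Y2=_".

Y1=1, Y2=1

Propagate with g8 forced: g1=1, g2=1, g3=0, g4=1, g5=1, g6=0, g7=1, g8=1 [stuck-at-1], g9=1, g10=1, g11=1.
So the outputs are Y1=1, Y2=1. (Without the fault they would be Y1=1, Y2=0.)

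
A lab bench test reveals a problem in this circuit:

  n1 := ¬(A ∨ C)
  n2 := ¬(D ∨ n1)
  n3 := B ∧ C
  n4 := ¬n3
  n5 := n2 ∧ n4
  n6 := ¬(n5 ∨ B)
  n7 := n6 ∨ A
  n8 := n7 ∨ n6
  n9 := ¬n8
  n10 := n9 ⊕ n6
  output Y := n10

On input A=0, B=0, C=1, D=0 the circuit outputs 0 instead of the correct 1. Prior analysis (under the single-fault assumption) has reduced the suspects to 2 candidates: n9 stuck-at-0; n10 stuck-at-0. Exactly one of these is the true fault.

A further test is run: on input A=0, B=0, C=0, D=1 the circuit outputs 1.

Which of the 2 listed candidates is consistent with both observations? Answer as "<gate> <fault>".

Evaluate each candidate on input A=0, B=0, C=0, D=1:
  n9 stuck-at-0: n1=1, n2=0, n3=0, n4=1, n5=0, n6=1, n7=1, n8=1, n9=0 [stuck-at-0], n10=1 → 1 — matches
  n10 stuck-at-0: n1=1, n2=0, n3=0, n4=1, n5=0, n6=1, n7=1, n8=1, n9=0, n10=0 [stuck-at-0] → 0 — eliminated
Only n9 stuck-at-0 reproduces the observed 1.

n9 stuck-at-0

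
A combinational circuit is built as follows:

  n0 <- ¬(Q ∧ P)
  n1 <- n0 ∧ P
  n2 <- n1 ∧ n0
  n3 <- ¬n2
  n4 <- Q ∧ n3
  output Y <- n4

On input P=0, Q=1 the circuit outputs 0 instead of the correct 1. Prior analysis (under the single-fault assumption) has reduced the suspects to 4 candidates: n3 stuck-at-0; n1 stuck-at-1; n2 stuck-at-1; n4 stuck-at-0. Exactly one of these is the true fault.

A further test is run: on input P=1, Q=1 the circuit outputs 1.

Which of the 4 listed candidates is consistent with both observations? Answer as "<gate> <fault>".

n1 stuck-at-1

Evaluate each candidate on input P=1, Q=1:
  n3 stuck-at-0: n0=0, n1=0, n2=0, n3=0 [stuck-at-0], n4=0 → 0 — eliminated
  n1 stuck-at-1: n0=0, n1=1 [stuck-at-1], n2=0, n3=1, n4=1 → 1 — matches
  n2 stuck-at-1: n0=0, n1=0, n2=1 [stuck-at-1], n3=0, n4=0 → 0 — eliminated
  n4 stuck-at-0: n0=0, n1=0, n2=0, n3=1, n4=0 [stuck-at-0] → 0 — eliminated
Only n1 stuck-at-1 reproduces the observed 1.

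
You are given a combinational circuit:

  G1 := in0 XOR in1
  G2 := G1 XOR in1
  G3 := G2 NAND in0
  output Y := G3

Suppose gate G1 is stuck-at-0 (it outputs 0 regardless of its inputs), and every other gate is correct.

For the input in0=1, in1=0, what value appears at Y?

1

Propagate with G1 forced: G1=0 [stuck-at-0], G2=0, G3=1.
So Y = 1. (Without the fault it would be 0.)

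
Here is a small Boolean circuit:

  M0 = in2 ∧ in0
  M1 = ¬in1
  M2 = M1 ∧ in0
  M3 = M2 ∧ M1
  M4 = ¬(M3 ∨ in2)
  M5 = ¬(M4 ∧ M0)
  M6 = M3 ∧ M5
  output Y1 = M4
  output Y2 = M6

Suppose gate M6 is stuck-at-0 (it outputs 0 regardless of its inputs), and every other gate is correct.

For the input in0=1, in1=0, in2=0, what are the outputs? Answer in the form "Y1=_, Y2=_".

Y1=0, Y2=0

Propagate with M6 forced: M0=0, M1=1, M2=1, M3=1, M4=0, M5=1, M6=0 [stuck-at-0].
So the outputs are Y1=0, Y2=0. (Without the fault they would be Y1=0, Y2=1.)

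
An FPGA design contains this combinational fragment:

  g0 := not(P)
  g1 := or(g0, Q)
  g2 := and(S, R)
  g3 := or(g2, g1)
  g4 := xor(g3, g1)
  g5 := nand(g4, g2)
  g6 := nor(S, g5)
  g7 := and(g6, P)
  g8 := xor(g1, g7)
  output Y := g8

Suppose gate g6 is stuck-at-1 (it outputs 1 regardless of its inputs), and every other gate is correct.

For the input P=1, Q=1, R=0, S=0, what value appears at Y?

Propagate with g6 forced: g0=0, g1=1, g2=0, g3=1, g4=0, g5=1, g6=1 [stuck-at-1], g7=1, g8=0.
So Y = 0. (Without the fault it would be 1.)

0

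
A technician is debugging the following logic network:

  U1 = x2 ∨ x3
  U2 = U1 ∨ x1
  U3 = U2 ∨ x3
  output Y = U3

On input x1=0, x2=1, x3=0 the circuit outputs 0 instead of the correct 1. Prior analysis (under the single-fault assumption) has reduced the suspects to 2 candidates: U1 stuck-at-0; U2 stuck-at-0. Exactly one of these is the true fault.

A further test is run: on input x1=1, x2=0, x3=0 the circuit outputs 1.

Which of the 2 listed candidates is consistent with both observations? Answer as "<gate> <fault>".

Evaluate each candidate on input x1=1, x2=0, x3=0:
  U1 stuck-at-0: U1=0 [stuck-at-0], U2=1, U3=1 → 1 — matches
  U2 stuck-at-0: U1=0, U2=0 [stuck-at-0], U3=0 → 0 — eliminated
Only U1 stuck-at-0 reproduces the observed 1.

U1 stuck-at-0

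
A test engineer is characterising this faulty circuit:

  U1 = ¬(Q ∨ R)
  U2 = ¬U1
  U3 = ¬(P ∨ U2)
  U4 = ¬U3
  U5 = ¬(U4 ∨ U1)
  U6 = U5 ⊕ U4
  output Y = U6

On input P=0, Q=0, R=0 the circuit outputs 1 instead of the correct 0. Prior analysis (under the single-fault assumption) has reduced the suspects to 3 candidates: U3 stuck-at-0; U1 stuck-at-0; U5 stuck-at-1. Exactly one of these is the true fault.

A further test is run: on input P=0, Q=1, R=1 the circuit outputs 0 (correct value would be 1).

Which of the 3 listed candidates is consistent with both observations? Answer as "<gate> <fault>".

U5 stuck-at-1

Evaluate each candidate on input P=0, Q=1, R=1:
  U3 stuck-at-0: U1=0, U2=1, U3=0 [stuck-at-0], U4=1, U5=0, U6=1 → 1 — eliminated
  U1 stuck-at-0: U1=0 [stuck-at-0], U2=1, U3=0, U4=1, U5=0, U6=1 → 1 — eliminated
  U5 stuck-at-1: U1=0, U2=1, U3=0, U4=1, U5=1 [stuck-at-1], U6=0 → 0 — matches
Only U5 stuck-at-1 reproduces the observed 0.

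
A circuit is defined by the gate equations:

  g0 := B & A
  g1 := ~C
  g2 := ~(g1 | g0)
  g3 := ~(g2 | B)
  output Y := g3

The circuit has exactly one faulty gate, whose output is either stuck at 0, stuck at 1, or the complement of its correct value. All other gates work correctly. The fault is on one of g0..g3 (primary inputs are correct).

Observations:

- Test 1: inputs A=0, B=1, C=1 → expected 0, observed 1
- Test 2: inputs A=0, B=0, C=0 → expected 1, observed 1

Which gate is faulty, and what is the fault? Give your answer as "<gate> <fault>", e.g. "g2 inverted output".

Fault-free values for test 1 (A=0, B=1, C=1): g0=0, g1=0, g2=1, g3=0, giving Y=0. Observed 1.
Test 1: faults giving observed 1 are {g3 stuck-at-1, g3 inverted output}.
Test 2 (A=0, B=0, C=0): fault-free g0=0, g1=1, g2=0, g3=1 → 1; observed 1. Eliminates g3 inverted output.
Only g3 stuck-at-1 is consistent with every test.

g3 stuck-at-1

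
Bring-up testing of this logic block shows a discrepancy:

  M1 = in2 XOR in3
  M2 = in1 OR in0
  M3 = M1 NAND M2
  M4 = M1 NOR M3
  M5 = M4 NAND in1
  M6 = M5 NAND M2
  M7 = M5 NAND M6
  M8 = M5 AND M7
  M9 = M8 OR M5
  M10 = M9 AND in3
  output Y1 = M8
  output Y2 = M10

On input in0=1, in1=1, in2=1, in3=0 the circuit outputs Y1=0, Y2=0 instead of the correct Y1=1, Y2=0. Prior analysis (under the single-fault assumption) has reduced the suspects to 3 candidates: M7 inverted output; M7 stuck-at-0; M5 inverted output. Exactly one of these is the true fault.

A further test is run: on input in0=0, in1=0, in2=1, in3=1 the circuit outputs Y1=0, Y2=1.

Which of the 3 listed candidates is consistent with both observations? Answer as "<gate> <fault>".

Evaluate each candidate on input in0=0, in1=0, in2=1, in3=1:
  M7 inverted output: M1=0, M2=0, M3=1, M4=0, M5=1, M6=1, M7=1 [inverted output], M8=1, M9=1, M10=1 → Y1=1, Y2=1 — eliminated
  M7 stuck-at-0: M1=0, M2=0, M3=1, M4=0, M5=1, M6=1, M7=0 [stuck-at-0], M8=0, M9=1, M10=1 → Y1=0, Y2=1 — matches
  M5 inverted output: M1=0, M2=0, M3=1, M4=0, M5=0 [inverted output], M6=1, M7=1, M8=0, M9=0, M10=0 → Y1=0, Y2=0 — eliminated
Only M7 stuck-at-0 reproduces the observed Y1=0, Y2=1.

M7 stuck-at-0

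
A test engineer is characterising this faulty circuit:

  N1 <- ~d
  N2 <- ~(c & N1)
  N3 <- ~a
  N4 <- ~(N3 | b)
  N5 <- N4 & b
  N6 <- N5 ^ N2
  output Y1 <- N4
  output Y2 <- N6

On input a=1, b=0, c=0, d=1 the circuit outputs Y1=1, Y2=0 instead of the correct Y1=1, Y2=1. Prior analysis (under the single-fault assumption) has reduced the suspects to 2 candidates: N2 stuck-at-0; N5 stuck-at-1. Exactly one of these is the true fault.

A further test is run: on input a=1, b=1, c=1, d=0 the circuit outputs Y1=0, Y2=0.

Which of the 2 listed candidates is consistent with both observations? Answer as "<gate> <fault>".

Evaluate each candidate on input a=1, b=1, c=1, d=0:
  N2 stuck-at-0: N1=1, N2=0 [stuck-at-0], N3=0, N4=0, N5=0, N6=0 → Y1=0, Y2=0 — matches
  N5 stuck-at-1: N1=1, N2=0, N3=0, N4=0, N5=1 [stuck-at-1], N6=1 → Y1=0, Y2=1 — eliminated
Only N2 stuck-at-0 reproduces the observed Y1=0, Y2=0.

N2 stuck-at-0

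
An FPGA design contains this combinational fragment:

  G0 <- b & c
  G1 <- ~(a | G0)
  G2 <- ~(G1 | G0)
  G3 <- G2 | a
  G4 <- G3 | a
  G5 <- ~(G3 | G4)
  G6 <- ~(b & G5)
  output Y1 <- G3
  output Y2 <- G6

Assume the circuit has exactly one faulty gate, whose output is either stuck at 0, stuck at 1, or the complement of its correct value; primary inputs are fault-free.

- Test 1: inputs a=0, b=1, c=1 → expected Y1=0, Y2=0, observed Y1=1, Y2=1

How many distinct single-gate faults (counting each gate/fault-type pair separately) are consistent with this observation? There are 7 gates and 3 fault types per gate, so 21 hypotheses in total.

4

Fault-free: G0=1, G1=0, G2=0, G3=0, G4=0, G5=1, G6=0 → Y1=0, Y2=0. Observed Y1=1, Y2=1.
  G0: none of the 3 fault types match ✗
  G1: none of the 3 fault types match ✗
  G2: stuck-at-1, inverted output ✓; others ✗
  G3: stuck-at-1, inverted output ✓; others ✗
  G4: none of the 3 fault types match ✗
  G5: none of the 3 fault types match ✗
  G6: none of the 3 fault types match ✗
Consistent faults: {G2 stuck-at-1, G2 inverted output, G3 stuck-at-1, G3 inverted output} — 4 in all.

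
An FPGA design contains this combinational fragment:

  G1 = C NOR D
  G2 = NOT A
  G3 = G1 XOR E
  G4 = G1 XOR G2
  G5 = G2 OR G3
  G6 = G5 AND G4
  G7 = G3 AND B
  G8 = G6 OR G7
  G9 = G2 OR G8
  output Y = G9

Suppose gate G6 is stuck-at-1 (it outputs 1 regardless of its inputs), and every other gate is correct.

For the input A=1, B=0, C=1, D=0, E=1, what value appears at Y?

1

Propagate with G6 forced: G1=0, G2=0, G3=1, G4=0, G5=1, G6=1 [stuck-at-1], G7=0, G8=1, G9=1.
So Y = 1. (Without the fault it would be 0.)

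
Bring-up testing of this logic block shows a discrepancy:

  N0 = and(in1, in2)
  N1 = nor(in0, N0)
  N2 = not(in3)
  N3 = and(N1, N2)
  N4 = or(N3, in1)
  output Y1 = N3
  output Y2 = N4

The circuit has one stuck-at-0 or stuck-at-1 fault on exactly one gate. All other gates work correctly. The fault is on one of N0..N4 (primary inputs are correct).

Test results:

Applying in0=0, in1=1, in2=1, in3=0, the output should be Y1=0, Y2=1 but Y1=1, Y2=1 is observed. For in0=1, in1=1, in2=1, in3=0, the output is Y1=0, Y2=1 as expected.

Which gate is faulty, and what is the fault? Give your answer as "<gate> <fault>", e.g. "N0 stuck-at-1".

N0 stuck-at-0

Fault-free values for test 1 (in0=0, in1=1, in2=1, in3=0): N0=1, N1=0, N2=1, N3=0, N4=1, giving Y1=0, Y2=1. Observed Y1=1, Y2=1.
Test 1: faults giving observed Y1=1, Y2=1 are {N0 stuck-at-0, N1 stuck-at-1, N3 stuck-at-1}.
Test 2 (in0=1, in1=1, in2=1, in3=0): fault-free N0=1, N1=0, N2=1, N3=0, N4=1 → Y1=0, Y2=1; observed Y1=0, Y2=1. Eliminates N1 stuck-at-1, N3 stuck-at-1.
Only N0 stuck-at-0 is consistent with every test.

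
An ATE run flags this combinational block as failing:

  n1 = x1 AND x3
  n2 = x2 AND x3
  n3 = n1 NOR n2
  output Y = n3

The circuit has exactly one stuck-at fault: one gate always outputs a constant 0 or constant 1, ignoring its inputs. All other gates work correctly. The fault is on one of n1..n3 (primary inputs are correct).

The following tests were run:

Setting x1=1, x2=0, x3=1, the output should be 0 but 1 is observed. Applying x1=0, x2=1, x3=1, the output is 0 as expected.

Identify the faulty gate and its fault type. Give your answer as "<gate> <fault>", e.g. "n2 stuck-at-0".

n1 stuck-at-0

Fault-free values for test 1 (x1=1, x2=0, x3=1): n1=1, n2=0, n3=0, giving Y=0. Observed 1.
Test 1: faults giving observed 1 are {n1 stuck-at-0, n3 stuck-at-1}.
Test 2 (x1=0, x2=1, x3=1): fault-free n1=0, n2=1, n3=0 → 0; observed 0. Eliminates n3 stuck-at-1.
Only n1 stuck-at-0 is consistent with every test.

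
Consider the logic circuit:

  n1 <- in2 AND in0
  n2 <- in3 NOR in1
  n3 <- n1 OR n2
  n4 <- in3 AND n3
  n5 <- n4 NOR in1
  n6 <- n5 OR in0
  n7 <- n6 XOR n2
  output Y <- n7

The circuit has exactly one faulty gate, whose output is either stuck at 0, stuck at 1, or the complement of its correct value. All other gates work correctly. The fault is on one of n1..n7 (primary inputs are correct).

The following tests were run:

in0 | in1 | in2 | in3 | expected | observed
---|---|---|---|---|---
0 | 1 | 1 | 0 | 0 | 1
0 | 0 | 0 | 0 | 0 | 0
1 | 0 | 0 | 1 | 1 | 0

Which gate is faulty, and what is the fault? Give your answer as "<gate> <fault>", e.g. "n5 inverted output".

n2 stuck-at-1

Fault-free values for test 1 (in0=0, in1=1, in2=1, in3=0): n1=0, n2=0, n3=0, n4=0, n5=0, n6=0, n7=0, giving Y=0. Observed 1.
Test 1: faults giving observed 1 are {n2 stuck-at-1, n2 inverted output, n5 stuck-at-1, n5 inverted output, n6 stuck-at-1, n6 inverted output, n7 stuck-at-1, n7 inverted output}.
Test 2 (in0=0, in1=0, in2=0, in3=0): fault-free n1=0, n2=1, n3=1, n4=0, n5=1, n6=1, n7=0 → 0; observed 0. Eliminates n2 inverted output, n5 inverted output, n6 inverted output, n7 stuck-at-1, n7 inverted output.
Test 3 (in0=1, in1=0, in2=0, in3=1): fault-free n1=0, n2=0, n3=0, n4=0, n5=1, n6=1, n7=1 → 1; observed 0. Eliminates n5 stuck-at-1, n6 stuck-at-1.
Only n2 stuck-at-1 is consistent with every test.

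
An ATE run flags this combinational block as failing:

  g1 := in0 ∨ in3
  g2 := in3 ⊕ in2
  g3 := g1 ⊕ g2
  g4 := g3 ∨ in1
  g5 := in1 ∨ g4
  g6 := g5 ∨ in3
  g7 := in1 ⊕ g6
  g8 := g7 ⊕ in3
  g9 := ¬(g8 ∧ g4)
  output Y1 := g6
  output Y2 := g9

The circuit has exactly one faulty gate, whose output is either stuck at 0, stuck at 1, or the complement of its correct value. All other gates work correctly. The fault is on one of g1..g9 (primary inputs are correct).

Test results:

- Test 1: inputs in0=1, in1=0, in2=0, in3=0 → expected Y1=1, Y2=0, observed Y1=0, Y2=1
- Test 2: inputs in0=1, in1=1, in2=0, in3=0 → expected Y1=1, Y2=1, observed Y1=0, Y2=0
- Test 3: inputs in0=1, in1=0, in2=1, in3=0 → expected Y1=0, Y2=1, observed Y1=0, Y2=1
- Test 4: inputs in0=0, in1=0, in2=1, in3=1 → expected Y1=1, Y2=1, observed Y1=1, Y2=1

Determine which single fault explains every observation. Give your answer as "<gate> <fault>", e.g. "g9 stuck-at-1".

g5 stuck-at-0

Fault-free values for test 1 (in0=1, in1=0, in2=0, in3=0): g1=1, g2=0, g3=1, g4=1, g5=1, g6=1, g7=1, g8=1, g9=0, giving Y1=1, Y2=0. Observed Y1=0, Y2=1.
Test 1: faults giving observed Y1=0, Y2=1 are {g1 stuck-at-0, g1 inverted output, g2 stuck-at-1, g2 inverted output, g3 stuck-at-0, g3 inverted output, g4 stuck-at-0, g4 inverted output, g5 stuck-at-0, g5 inverted output, g6 stuck-at-0, g6 inverted output}.
Test 2 (in0=1, in1=1, in2=0, in3=0): fault-free g1=1, g2=0, g3=1, g4=1, g5=1, g6=1, g7=0, g8=0, g9=1 → Y1=1, Y2=1; observed Y1=0, Y2=0. Eliminates g1 stuck-at-0, g1 inverted output, g2 stuck-at-1, g2 inverted output, g3 stuck-at-0, g3 inverted output, g4 stuck-at-0, g4 inverted output.
Test 3 (in0=1, in1=0, in2=1, in3=0): fault-free g1=1, g2=1, g3=0, g4=0, g5=0, g6=0, g7=0, g8=0, g9=1 → Y1=0, Y2=1; observed Y1=0, Y2=1. Eliminates g5 inverted output, g6 inverted output.
Test 4 (in0=0, in1=0, in2=1, in3=1): fault-free g1=1, g2=0, g3=1, g4=1, g5=1, g6=1, g7=1, g8=0, g9=1 → Y1=1, Y2=1; observed Y1=1, Y2=1. Eliminates g6 stuck-at-0.
Only g5 stuck-at-0 is consistent with every test.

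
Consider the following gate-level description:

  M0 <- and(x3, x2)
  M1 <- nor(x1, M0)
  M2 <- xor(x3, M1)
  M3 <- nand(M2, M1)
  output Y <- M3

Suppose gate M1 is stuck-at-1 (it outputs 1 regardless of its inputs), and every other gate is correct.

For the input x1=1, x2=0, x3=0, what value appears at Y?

Propagate with M1 forced: M0=0, M1=1 [stuck-at-1], M2=1, M3=0.
So Y = 0. (Without the fault it would be 1.)

0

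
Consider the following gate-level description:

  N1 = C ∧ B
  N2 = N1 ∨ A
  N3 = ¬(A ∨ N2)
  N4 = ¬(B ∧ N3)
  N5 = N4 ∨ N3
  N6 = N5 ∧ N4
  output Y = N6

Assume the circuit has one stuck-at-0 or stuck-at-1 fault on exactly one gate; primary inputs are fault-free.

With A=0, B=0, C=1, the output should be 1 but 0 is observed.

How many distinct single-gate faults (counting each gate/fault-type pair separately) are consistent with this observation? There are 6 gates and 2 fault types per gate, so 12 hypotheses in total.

Fault-free: N1=0, N2=0, N3=1, N4=1, N5=1, N6=1 → 1. Observed 0.
  N1 stuck-at-0: output 1 ✗
  N1 stuck-at-1: output 1 ✗
  N2 stuck-at-0: output 1 ✗
  N2 stuck-at-1: output 1 ✗
  N3 stuck-at-0: output 1 ✗
  N3 stuck-at-1: output 1 ✗
  N4 stuck-at-0: output 0 ✓
  N4 stuck-at-1: output 1 ✗
  N5 stuck-at-0: output 0 ✓
  N5 stuck-at-1: output 1 ✗
  N6 stuck-at-0: output 0 ✓
  N6 stuck-at-1: output 1 ✗
Consistent faults: {N4 stuck-at-0, N5 stuck-at-0, N6 stuck-at-0} — 3 in all.

3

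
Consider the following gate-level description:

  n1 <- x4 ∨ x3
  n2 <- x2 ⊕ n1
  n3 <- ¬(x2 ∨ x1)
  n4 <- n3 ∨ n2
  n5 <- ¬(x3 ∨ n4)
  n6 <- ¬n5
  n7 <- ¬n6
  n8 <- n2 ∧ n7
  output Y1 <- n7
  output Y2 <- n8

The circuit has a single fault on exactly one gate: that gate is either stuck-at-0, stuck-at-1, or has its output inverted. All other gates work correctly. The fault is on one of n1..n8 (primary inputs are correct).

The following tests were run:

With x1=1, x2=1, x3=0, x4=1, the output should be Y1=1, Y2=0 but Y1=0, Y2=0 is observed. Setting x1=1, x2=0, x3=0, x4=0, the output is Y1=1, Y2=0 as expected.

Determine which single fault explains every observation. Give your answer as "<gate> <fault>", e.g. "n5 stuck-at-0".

Fault-free values for test 1 (x1=1, x2=1, x3=0, x4=1): n1=1, n2=0, n3=0, n4=0, n5=1, n6=0, n7=1, n8=0, giving Y1=1, Y2=0. Observed Y1=0, Y2=0.
Test 1: faults giving observed Y1=0, Y2=0 are {n1 stuck-at-0, n1 inverted output, n2 stuck-at-1, n2 inverted output, n3 stuck-at-1, n3 inverted output, n4 stuck-at-1, n4 inverted output, n5 stuck-at-0, n5 inverted output, n6 stuck-at-1, n6 inverted output, n7 stuck-at-0, n7 inverted output}.
Test 2 (x1=1, x2=0, x3=0, x4=0): fault-free n1=0, n2=0, n3=0, n4=0, n5=1, n6=0, n7=1, n8=0 → Y1=1, Y2=0; observed Y1=1, Y2=0. Eliminates n1 inverted output, n2 stuck-at-1, n2 inverted output, n3 stuck-at-1, n3 inverted output, n4 stuck-at-1, n4 inverted output, n5 stuck-at-0, n5 inverted output, n6 stuck-at-1, n6 inverted output, n7 stuck-at-0, n7 inverted output.
Only n1 stuck-at-0 is consistent with every test.

n1 stuck-at-0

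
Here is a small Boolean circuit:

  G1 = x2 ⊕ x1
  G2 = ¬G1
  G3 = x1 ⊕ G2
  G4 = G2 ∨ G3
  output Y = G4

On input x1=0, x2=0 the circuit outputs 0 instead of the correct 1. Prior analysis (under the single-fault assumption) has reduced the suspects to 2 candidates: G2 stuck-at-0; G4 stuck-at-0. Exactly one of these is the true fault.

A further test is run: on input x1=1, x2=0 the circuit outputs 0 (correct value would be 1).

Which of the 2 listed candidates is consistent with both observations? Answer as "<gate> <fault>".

Evaluate each candidate on input x1=1, x2=0:
  G2 stuck-at-0: G1=1, G2=0 [stuck-at-0], G3=1, G4=1 → 1 — eliminated
  G4 stuck-at-0: G1=1, G2=0, G3=1, G4=0 [stuck-at-0] → 0 — matches
Only G4 stuck-at-0 reproduces the observed 0.

G4 stuck-at-0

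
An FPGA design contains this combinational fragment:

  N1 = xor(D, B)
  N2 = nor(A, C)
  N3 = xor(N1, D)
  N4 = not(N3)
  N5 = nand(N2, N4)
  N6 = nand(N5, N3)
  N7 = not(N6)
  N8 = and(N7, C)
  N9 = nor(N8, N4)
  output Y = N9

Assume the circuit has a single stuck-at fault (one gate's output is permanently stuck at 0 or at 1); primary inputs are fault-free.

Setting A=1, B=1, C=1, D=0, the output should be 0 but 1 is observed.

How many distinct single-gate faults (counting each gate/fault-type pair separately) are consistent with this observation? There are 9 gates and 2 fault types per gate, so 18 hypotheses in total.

5

Fault-free: N1=1, N2=0, N3=1, N4=0, N5=1, N6=0, N7=1, N8=1, N9=0 → 0. Observed 1.
  N1: none of the 2 fault types match ✗
  N2: none of the 2 fault types match ✗
  N3: none of the 2 fault types match ✗
  N4: none of the 2 fault types match ✗
  N5: stuck-at-0 ✓; others ✗
  N6: stuck-at-1 ✓; others ✗
  N7: stuck-at-0 ✓; others ✗
  N8: stuck-at-0 ✓; others ✗
  N9: stuck-at-1 ✓; others ✗
Consistent faults: {N5 stuck-at-0, N6 stuck-at-1, N7 stuck-at-0, N8 stuck-at-0, N9 stuck-at-1} — 5 in all.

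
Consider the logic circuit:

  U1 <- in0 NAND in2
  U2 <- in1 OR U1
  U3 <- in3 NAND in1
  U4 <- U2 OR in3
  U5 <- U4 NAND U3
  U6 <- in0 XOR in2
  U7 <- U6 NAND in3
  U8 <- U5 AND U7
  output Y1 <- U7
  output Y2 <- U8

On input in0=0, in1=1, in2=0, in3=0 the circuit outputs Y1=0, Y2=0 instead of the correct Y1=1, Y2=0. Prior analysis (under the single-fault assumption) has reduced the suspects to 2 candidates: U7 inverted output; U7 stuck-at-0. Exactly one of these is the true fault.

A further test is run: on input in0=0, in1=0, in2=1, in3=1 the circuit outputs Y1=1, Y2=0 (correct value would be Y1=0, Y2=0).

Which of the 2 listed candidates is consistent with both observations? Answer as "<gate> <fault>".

U7 inverted output

Evaluate each candidate on input in0=0, in1=0, in2=1, in3=1:
  U7 inverted output: U1=1, U2=1, U3=1, U4=1, U5=0, U6=1, U7=1 [inverted output], U8=0 → Y1=1, Y2=0 — matches
  U7 stuck-at-0: U1=1, U2=1, U3=1, U4=1, U5=0, U6=1, U7=0 [stuck-at-0], U8=0 → Y1=0, Y2=0 — eliminated
Only U7 inverted output reproduces the observed Y1=1, Y2=0.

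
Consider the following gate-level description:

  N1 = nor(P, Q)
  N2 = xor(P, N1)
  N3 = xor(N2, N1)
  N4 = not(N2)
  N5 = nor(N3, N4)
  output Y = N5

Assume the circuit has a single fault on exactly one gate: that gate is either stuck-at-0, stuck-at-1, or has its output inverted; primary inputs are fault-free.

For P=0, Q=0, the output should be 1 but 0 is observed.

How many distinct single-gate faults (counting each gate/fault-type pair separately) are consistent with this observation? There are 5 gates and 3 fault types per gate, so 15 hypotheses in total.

Fault-free: N1=1, N2=1, N3=0, N4=0, N5=1 → 1. Observed 0.
  N1: stuck-at-0, inverted output ✓; others ✗
  N2: stuck-at-0, inverted output ✓; others ✗
  N3: stuck-at-1, inverted output ✓; others ✗
  N4: stuck-at-1, inverted output ✓; others ✗
  N5: stuck-at-0, inverted output ✓; others ✗
Consistent faults: {N1 stuck-at-0, N1 inverted output, N2 stuck-at-0, N2 inverted output, N3 stuck-at-1, N3 inverted output, N4 stuck-at-1, N4 inverted output, N5 stuck-at-0, N5 inverted output} — 10 in all.

10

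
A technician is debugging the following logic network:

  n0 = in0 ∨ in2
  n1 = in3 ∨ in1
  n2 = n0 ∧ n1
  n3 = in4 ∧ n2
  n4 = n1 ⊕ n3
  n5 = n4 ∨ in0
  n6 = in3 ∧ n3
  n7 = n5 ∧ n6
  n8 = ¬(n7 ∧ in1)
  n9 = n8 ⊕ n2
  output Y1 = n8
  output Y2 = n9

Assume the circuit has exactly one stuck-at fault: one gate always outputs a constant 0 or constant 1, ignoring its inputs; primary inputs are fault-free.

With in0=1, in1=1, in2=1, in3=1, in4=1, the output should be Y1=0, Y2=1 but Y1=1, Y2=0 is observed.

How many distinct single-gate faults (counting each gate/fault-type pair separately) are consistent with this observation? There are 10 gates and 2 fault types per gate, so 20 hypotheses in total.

5

Fault-free: n0=1, n1=1, n2=1, n3=1, n4=0, n5=1, n6=1, n7=1, n8=0, n9=1 → Y1=0, Y2=1. Observed Y1=1, Y2=0.
  n0: none of the 2 fault types match ✗
  n1: none of the 2 fault types match ✗
  n2: none of the 2 fault types match ✗
  n3: stuck-at-0 ✓; others ✗
  n4: none of the 2 fault types match ✗
  n5: stuck-at-0 ✓; others ✗
  n6: stuck-at-0 ✓; others ✗
  n7: stuck-at-0 ✓; others ✗
  n8: stuck-at-1 ✓; others ✗
  n9: none of the 2 fault types match ✗
Consistent faults: {n3 stuck-at-0, n5 stuck-at-0, n6 stuck-at-0, n7 stuck-at-0, n8 stuck-at-1} — 5 in all.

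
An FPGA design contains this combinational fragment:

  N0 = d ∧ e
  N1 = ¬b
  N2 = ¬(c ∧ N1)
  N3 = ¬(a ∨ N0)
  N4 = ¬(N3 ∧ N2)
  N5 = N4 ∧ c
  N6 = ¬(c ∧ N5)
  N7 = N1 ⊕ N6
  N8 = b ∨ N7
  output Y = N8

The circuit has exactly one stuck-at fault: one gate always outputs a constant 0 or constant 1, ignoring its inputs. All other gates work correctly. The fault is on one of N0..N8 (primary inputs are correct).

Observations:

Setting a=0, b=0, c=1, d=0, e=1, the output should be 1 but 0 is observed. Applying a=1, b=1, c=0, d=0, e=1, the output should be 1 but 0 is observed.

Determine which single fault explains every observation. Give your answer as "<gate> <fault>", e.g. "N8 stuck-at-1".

N8 stuck-at-0

Fault-free values for test 1 (a=0, b=0, c=1, d=0, e=1): N0=0, N1=1, N2=0, N3=1, N4=1, N5=1, N6=0, N7=1, N8=1, giving Y=1. Observed 0.
Test 1: faults giving observed 0 are {N2 stuck-at-1, N4 stuck-at-0, N5 stuck-at-0, N6 stuck-at-1, N7 stuck-at-0, N8 stuck-at-0}.
Test 2 (a=1, b=1, c=0, d=0, e=1): fault-free N0=0, N1=0, N2=1, N3=0, N4=1, N5=0, N6=1, N7=1, N8=1 → 1; observed 0. Eliminates N2 stuck-at-1, N4 stuck-at-0, N5 stuck-at-0, N6 stuck-at-1, N7 stuck-at-0.
Only N8 stuck-at-0 is consistent with every test.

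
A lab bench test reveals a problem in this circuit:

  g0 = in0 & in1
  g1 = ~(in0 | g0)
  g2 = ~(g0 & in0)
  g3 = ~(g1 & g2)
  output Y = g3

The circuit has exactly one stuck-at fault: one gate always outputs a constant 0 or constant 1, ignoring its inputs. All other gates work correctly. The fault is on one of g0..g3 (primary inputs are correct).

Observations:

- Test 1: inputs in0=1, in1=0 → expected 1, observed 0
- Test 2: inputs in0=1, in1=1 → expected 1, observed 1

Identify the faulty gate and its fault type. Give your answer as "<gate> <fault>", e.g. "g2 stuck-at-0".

Fault-free values for test 1 (in0=1, in1=0): g0=0, g1=0, g2=1, g3=1, giving Y=1. Observed 0.
Test 1: faults giving observed 0 are {g1 stuck-at-1, g3 stuck-at-0}.
Test 2 (in0=1, in1=1): fault-free g0=1, g1=0, g2=0, g3=1 → 1; observed 1. Eliminates g3 stuck-at-0.
Only g1 stuck-at-1 is consistent with every test.

g1 stuck-at-1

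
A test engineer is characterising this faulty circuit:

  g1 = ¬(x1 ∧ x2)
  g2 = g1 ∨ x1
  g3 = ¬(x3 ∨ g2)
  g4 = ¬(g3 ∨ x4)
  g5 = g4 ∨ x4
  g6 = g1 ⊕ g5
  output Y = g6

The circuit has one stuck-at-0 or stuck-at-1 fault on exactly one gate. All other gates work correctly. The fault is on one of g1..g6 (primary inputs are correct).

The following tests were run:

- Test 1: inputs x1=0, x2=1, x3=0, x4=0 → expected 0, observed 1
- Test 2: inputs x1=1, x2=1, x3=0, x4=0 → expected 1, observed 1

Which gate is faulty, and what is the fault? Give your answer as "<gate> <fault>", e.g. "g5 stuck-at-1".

g6 stuck-at-1

Fault-free values for test 1 (x1=0, x2=1, x3=0, x4=0): g1=1, g2=1, g3=0, g4=1, g5=1, g6=0, giving Y=0. Observed 1.
Test 1: faults giving observed 1 are {g2 stuck-at-0, g3 stuck-at-1, g4 stuck-at-0, g5 stuck-at-0, g6 stuck-at-1}.
Test 2 (x1=1, x2=1, x3=0, x4=0): fault-free g1=0, g2=1, g3=0, g4=1, g5=1, g6=1 → 1; observed 1. Eliminates g2 stuck-at-0, g3 stuck-at-1, g4 stuck-at-0, g5 stuck-at-0.
Only g6 stuck-at-1 is consistent with every test.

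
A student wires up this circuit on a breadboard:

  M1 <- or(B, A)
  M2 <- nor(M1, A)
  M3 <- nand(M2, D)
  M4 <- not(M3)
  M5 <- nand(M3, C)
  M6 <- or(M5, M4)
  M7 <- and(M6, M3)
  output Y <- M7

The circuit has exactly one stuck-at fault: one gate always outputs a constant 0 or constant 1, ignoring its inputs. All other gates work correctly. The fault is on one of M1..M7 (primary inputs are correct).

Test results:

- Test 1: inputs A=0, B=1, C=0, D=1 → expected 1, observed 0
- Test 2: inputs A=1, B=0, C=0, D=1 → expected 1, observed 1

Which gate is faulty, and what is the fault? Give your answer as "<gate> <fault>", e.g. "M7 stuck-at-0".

M1 stuck-at-0

Fault-free values for test 1 (A=0, B=1, C=0, D=1): M1=1, M2=0, M3=1, M4=0, M5=1, M6=1, M7=1, giving Y=1. Observed 0.
Test 1: faults giving observed 0 are {M1 stuck-at-0, M2 stuck-at-1, M3 stuck-at-0, M5 stuck-at-0, M6 stuck-at-0, M7 stuck-at-0}.
Test 2 (A=1, B=0, C=0, D=1): fault-free M1=1, M2=0, M3=1, M4=0, M5=1, M6=1, M7=1 → 1; observed 1. Eliminates M2 stuck-at-1, M3 stuck-at-0, M5 stuck-at-0, M6 stuck-at-0, M7 stuck-at-0.
Only M1 stuck-at-0 is consistent with every test.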